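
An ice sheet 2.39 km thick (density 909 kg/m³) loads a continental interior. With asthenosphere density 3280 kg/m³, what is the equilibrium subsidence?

0.662 km

In Airy isostatic equilibrium: the ice load ρ_ice t is balanced by mantle displaced below, ρ_m s.
s = t ρ_ice / ρ_m = 2.39 km × 909/3280 = 0.662 km.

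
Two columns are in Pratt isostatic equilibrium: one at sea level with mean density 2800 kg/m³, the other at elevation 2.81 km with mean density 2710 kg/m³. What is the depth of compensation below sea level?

84.6 km

ρ_ref D = ρ (D + h) → D (ρ_ref − ρ) = ρ h.
D = ρ h/(ρ_ref − ρ) = 2710 × 2.81 km/(2800 − 2710) = 84.6 km.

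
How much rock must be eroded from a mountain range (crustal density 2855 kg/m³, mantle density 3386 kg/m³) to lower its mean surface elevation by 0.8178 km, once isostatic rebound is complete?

Net drop Δ = e − u = e − e ρ_c/ρ_m = e (ρ_m − ρ_c)/ρ_m.
e = Δ ρ_m/(ρ_m − ρ_c) = 0.8178 km × 3386/531 = 5.21 km.

5.21 km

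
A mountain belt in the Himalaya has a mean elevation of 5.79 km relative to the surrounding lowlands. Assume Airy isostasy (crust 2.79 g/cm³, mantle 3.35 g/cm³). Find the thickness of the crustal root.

28.8 km

For local isostatic compensation: the weight of the topography is balanced by the buoyancy of the root, ρ_c h = (ρ_m − ρ_c) r.
r = h · ρ_c / (ρ_m − ρ_c) = 5.79 km × 2.79 / (3.35 − 2.79) = 28.8 km.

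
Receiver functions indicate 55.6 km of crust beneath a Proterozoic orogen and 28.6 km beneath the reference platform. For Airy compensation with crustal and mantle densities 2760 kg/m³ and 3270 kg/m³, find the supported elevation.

4.21 km

Excess crust Δ = 55.6 km − 28.6 km = 27 km, split between elevation h and root r with h + r = Δ.
Airy balance ρ_c h = (ρ_m − ρ_c) r gives r = h ρ_c/(ρ_m − ρ_c), so h (1 + ρ_c/(ρ_m − ρ_c)) = Δ, i.e. h = Δ (ρ_m − ρ_c)/ρ_m.
h = 27 km × 510/3270 = 4.21 km.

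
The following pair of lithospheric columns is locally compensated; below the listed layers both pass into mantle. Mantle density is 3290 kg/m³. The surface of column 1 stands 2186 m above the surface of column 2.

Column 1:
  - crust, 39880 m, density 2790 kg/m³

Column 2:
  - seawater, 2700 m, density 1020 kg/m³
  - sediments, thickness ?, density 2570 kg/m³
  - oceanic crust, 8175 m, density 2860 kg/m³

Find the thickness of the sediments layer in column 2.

4310 m

Take the compensation level at the base of the deeper column (depth z_c below the surface of column 1) and equate Σ ρ_i t_i down to z_c; mantle fills any gap and the z_c terms cancel.
Column 1: 39880×2790 + (z_c − 39880)×3290
Column 2: 2186×0 + 2700×1020 + x×2570 + 8175×2860 + (z_c − 2186 − 10875 − x)×3290
The z_c×3290 term appears on both sides and cancels. Collect the known terms of each column as K = Σ(ρt)_known − 3290 × (depth of known layers): K_1 = 111265200 − 3290×39880 = −19940000; K_2 = 26134500 − 3290×(2186 + 10875) = −16836190.
Balance: K_1 = K_2 − x×(3290 − 2570), so x = (K_2 − K_1)/(3290 − 2570) = 3103810/720 = 4310 m.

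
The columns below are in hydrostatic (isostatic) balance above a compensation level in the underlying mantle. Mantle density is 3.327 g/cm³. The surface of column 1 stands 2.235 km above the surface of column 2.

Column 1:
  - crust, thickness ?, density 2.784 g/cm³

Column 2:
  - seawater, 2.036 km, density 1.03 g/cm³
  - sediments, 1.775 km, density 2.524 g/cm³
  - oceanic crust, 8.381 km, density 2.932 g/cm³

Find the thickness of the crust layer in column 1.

Take the compensation level at the base of the deeper column (depth z_c below the surface of column 1) and equate Σ ρ_i t_i down to z_c; mantle fills any gap and the z_c terms cancel.
Column 1: x×2.784 + (z_c − 0 − x)×3.327
Column 2: 2.235×0 + 2.036×1.03 + 1.775×2.524 + 8.381×2.932 + (z_c − 2.235 − 12.192)×3.327
The z_c×3.327 term appears on both sides and cancels. Collect the known terms of each column as K = Σ(ρt)_known − 3.327 × (depth of known layers): K_1 = 0 − 3.327×0 = 0; K_2 = 31.150272 − 3.327×(2.235 + 12.192) = −16.848357.
Balance: K_1 − x×(3.327 − 2.784) = K_2, so x = (K_1 − K_2)/(3.327 − 2.784) = 16.8484/0.543 = 31 km.

31 km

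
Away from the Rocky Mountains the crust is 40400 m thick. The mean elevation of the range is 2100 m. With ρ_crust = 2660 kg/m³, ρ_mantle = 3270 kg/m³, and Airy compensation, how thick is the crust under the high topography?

51700 m

Root depth r = h ρ_c / (ρ_m − ρ_c) = 2100 m × 2660 / 610 = 9157 m.
Total thickness = T + h + r = 40400 m + 2100 m + 9157 m = 51700 m.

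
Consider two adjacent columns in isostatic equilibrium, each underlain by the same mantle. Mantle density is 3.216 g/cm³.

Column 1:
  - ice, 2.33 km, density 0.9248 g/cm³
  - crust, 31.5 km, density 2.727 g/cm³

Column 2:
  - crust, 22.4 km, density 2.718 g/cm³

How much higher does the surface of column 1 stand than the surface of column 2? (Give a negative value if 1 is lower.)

2.98 km

For any compensation level in the mantle, the mantle terms cancel and isostasy reduces to e = (Σt_1 − Σt_2) − (Σ(ρt)_1 − Σ(ρt)_2) / ρ_m.
Σt_1 = 33.83 km; Σt_2 = 22.4 km; Σ(ρt)_1 = 88.055284; Σ(ρt)_2 = 60.8832 (in km·g/cm³).
e = (33.83 − 22.4) − (88.055284 − 60.8832) / 3.216 = 2.98 km.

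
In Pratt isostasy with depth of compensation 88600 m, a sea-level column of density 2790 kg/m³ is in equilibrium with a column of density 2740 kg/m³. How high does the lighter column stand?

ρ_ref D = ρ (D + h) → h = D (ρ_ref − ρ)/ρ.
h = 88600 m × (2790 − 2740)/2740 = 1620 m.

1620 m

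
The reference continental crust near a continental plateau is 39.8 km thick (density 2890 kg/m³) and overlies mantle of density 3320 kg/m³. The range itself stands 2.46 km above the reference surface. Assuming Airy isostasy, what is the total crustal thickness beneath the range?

Root depth r = h ρ_c / (ρ_m − ρ_c) = 2.46 km × 2890 / 430 = 16.53 km.
Total thickness = T + h + r = 39.8 km + 2.46 km + 16.53 km = 58.8 km.

58.8 km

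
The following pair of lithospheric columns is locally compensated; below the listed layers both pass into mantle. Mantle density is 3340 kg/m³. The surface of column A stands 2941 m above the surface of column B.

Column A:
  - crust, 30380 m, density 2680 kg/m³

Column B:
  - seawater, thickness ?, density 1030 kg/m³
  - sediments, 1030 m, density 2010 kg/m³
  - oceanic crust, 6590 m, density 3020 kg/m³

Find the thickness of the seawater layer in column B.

Take the compensation level at the base of the deeper column (depth z_c below the surface of column A) and equate Σ ρ_i t_i down to z_c; mantle fills any gap and the z_c terms cancel.
Column A: 30380×2680 + (z_c − 30380)×3340
Column B: 2941×0 + x×1030 + 1030×2010 + 6590×3020 + (z_c − 2941 − 7620 − x)×3340
The z_c×3340 term appears on both sides and cancels. Collect the known terms of each column as K = Σ(ρt)_known − 3340 × (depth of known layers): K_A = 81418400 − 3340×30380 = −20050800; K_B = 21972100 − 3340×(2941 + 7620) = −13301640.
Balance: K_A = K_B − x×(3340 − 1030), so x = (K_B − K_A)/(3340 − 1030) = 6749160/2310 = 2920 m.

2920 m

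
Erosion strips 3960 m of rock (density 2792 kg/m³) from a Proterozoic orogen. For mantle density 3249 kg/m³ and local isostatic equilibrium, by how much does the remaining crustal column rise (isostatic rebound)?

Unloading: uplift u = e ρ_c/ρ_m = 3960 m × 2792/3249 = 3400 m.

3400 m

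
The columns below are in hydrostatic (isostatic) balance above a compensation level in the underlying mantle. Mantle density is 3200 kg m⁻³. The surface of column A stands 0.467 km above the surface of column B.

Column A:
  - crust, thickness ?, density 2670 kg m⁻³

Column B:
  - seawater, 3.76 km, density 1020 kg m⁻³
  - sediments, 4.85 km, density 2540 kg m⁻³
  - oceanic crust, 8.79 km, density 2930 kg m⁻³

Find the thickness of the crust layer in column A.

28.8 km

Take the compensation level at the base of the deeper column (depth z_c below the surface of column A) and equate Σ ρ_i t_i down to z_c; mantle fills any gap and the z_c terms cancel.
Column A: x×2670 + (z_c − 0 − x)×3200
Column B: 0.467×0 + 3.76×1020 + 4.85×2540 + 8.79×2930 + (z_c − 0.467 − 17.4)×3200
The z_c×3200 term appears on both sides and cancels. Collect the known terms of each column as K = Σ(ρt)_known − 3200 × (depth of known layers): K_A = 0 − 3200×0 = 0; K_B = 41908.9 − 3200×(0.467 + 17.4) = −15265.5.
Balance: K_A − x×(3200 − 2670) = K_B, so x = (K_A − K_B)/(3200 − 2670) = 15265.5/530 = 28.8 km.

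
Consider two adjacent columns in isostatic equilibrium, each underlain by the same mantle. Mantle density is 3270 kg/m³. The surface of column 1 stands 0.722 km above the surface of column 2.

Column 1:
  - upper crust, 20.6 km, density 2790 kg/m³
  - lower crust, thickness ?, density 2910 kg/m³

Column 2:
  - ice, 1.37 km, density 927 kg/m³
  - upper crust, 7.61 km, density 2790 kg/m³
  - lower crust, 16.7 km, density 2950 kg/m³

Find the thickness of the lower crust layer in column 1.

Take the compensation level at the base of the deeper column (depth z_c below the surface of column 1) and equate Σ ρ_i t_i down to z_c; mantle fills any gap and the z_c terms cancel.
Column 1: 20.6×2790 + x×2910 + (z_c − 20.6 − x)×3270
Column 2: 0.722×0 + 1.37×927 + 7.61×2790 + 16.7×2950 + (z_c − 0.722 − 25.68)×3270
The z_c×3270 term appears on both sides and cancels. Collect the known terms of each column as K = Σ(ρt)_known − 3270 × (depth of known layers): K_1 = 57474 − 3270×20.6 = −9888; K_2 = 71766.89 − 3270×(0.722 + 25.68) = −14567.65.
Balance: K_1 − x×(3270 − 2910) = K_2, so x = (K_1 − K_2)/(3270 − 2910) = 4679.65/360 = 13 km.

13 km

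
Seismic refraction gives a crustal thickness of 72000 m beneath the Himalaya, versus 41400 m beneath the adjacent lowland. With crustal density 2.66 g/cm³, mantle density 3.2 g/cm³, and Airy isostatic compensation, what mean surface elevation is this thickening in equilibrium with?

Excess crust Δ = 72000 m − 41400 m = 30600 m, split between elevation h and root r with h + r = Δ.
Airy balance ρ_c h = (ρ_m − ρ_c) r gives r = h ρ_c/(ρ_m − ρ_c), so h (1 + ρ_c/(ρ_m − ρ_c)) = Δ, i.e. h = Δ (ρ_m − ρ_c)/ρ_m.
h = 30600 m × 0.54/3.2 = 5160 m.

5160 m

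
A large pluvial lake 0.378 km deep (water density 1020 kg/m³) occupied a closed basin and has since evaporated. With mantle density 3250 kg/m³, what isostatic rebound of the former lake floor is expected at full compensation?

u = d ρ_w/ρ_m = 0.378 km × 1020/3250 = 0.119 km.

0.119 km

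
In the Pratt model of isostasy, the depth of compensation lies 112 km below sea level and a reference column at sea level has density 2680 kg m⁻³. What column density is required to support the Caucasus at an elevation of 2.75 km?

2620 kg m⁻³

Pratt balance: ρ_ref D = ρ (D + h).
ρ = ρ_ref D/(D + h) = 2680 × 112 km/(112 km + 2.75 km) = 2620 kg m⁻³.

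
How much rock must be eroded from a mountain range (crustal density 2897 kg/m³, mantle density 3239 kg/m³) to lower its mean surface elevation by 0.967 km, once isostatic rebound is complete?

9.16 km

Net drop Δ = e − u = e − e ρ_c/ρ_m = e (ρ_m − ρ_c)/ρ_m.
e = Δ ρ_m/(ρ_m − ρ_c) = 0.967 km × 3239/342 = 9.16 km.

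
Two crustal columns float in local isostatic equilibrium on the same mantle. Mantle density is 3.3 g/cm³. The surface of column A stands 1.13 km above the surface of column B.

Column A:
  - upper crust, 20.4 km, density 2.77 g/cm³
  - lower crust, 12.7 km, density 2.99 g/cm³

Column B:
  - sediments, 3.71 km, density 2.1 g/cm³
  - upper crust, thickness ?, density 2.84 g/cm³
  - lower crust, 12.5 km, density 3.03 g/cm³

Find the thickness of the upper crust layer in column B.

6.94 km

Take the compensation level at the base of the deeper column (depth z_c below the surface of column A) and equate Σ ρ_i t_i down to z_c; mantle fills any gap and the z_c terms cancel.
Column A: 20.4×2.77 + 12.7×2.99 + (z_c − 33.1)×3.3
Column B: 1.13×0 + 3.71×2.1 + x×2.84 + 12.5×3.03 + (z_c − 1.13 − 16.21 − x)×3.3
The z_c×3.3 term appears on both sides and cancels. Collect the known terms of each column as K = Σ(ρt)_known − 3.3 × (depth of known layers): K_A = 94.481 − 3.3×33.1 = −14.749; K_B = 45.666 − 3.3×(1.13 + 16.21) = −11.556.
Balance: K_A = K_B − x×(3.3 − 2.84), so x = (K_B − K_A)/(3.3 − 2.84) = 3.193/0.46 = 6.94 km.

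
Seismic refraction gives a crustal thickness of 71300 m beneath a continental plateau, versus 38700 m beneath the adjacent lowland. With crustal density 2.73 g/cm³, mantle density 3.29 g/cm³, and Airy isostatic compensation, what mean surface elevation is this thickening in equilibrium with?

5550 m

Excess crust Δ = 71300 m − 38700 m = 32600 m, split between elevation h and root r with h + r = Δ.
Airy balance ρ_c h = (ρ_m − ρ_c) r gives r = h ρ_c/(ρ_m − ρ_c), so h (1 + ρ_c/(ρ_m − ρ_c)) = Δ, i.e. h = Δ (ρ_m − ρ_c)/ρ_m.
h = 32600 m × 0.56/3.29 = 5550 m.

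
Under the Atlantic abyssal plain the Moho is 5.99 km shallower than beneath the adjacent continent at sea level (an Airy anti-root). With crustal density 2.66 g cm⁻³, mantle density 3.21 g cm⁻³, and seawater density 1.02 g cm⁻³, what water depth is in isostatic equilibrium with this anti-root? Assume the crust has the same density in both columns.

2.01 km

Replacing a thickness d of crust by seawater at the top must be balanced by replacing crust with mantle at the base: d (ρ_c − ρ_w) = a (ρ_m − ρ_c).
d = a (ρ_m − ρ_c)/(ρ_c − ρ_w) = 5.99 km × 0.55/1.64 = 2.01 km.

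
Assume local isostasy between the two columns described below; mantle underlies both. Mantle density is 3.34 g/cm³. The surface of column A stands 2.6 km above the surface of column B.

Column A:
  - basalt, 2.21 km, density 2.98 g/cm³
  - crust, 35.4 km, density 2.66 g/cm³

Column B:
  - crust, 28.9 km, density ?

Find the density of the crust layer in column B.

2.78 g/cm³

Take the compensation level at the base of the deeper column (depth z_c below the surface of column A) and equate Σ ρ_i t_i down to z_c; mantle fills any gap and the z_c terms cancel.
Column A: 2.21×2.98 + 35.4×2.66 + (z_c − 37.61)×3.34
Column B: 2.6×0 + 28.9×ρ + (z_c − 2.6 − 28.9)×3.34
The z_c×3.34 term appears on both sides and cancels. Collect the known terms of each column as K = Σ(ρt)_known − 3.34 × (depth of known layers): K_A = 100.7498 − 3.34×37.61 = −24.8676; K_B = 0 − 3.34×(2.6 + 28.9) = −105.21.
Balance: K_A = K_B + 28.9×ρ, so ρ = (K_A − K_B)/28.9 = 80.3424/28.9 = 2.78 g/cm³.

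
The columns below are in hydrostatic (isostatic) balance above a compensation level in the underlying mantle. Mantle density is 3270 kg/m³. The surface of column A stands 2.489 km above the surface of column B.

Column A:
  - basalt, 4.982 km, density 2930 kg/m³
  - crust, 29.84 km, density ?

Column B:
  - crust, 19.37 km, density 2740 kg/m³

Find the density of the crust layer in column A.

2710 kg/m³

Take the compensation level at the base of the deeper column (depth z_c below the surface of column A) and equate Σ ρ_i t_i down to z_c; mantle fills any gap and the z_c terms cancel.
Column A: 4.982×2930 + 29.84×ρ + (z_c − 34.822)×3270
Column B: 2.489×0 + 19.37×2740 + (z_c − 2.489 − 19.37)×3270
The z_c×3270 term appears on both sides and cancels. Collect the known terms of each column as K = Σ(ρt)_known − 3270 × (depth of known layers): K_A = 14597.26 − 3270×34.822 = −99270.68; K_B = 53073.8 − 3270×(2.489 + 19.37) = −18405.13.
Balance: K_A + 29.84×ρ = K_B, so ρ = (K_B − K_A)/29.84 = 80865.6/29.84 = 2710 kg/m³.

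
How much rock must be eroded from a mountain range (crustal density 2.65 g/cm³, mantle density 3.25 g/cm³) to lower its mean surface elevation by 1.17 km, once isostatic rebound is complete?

6.34 km

Net drop Δ = e − u = e − e ρ_c/ρ_m = e (ρ_m − ρ_c)/ρ_m.
e = Δ ρ_m/(ρ_m − ρ_c) = 1.17 km × 3.25/0.6 = 6.34 km.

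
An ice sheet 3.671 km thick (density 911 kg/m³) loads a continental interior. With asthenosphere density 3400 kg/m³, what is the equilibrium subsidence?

0.984 km

For local isostatic compensation: the ice load ρ_ice t is balanced by mantle displaced below, ρ_m s.
s = t ρ_ice / ρ_m = 3.671 km × 911/3400 = 0.984 km.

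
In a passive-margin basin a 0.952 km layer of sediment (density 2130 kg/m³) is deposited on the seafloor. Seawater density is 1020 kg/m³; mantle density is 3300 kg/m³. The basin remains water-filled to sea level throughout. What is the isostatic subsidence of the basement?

0.463 km

Submarine loading: the sediment displaces seawater, and the subsidence is in turn flooded, so s (ρ_m − ρ_w) = t (ρ_sed − ρ_w).
s = 0.952 km × (2130 − 1020) / (3300 − 1020) = 0.463 km.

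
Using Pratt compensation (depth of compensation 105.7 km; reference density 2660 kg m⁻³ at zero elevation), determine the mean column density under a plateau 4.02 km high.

2560 kg m⁻³

Pratt balance: ρ_ref D = ρ (D + h).
ρ = ρ_ref D/(D + h) = 2660 × 105.7 km/(105.7 km + 4.02 km) = 2560 kg m⁻³.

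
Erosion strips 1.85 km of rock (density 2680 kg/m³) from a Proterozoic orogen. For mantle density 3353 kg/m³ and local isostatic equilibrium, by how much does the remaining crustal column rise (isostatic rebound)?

Unloading: uplift u = e ρ_c/ρ_m = 1.85 km × 2680/3353 = 1.48 km.

1.48 km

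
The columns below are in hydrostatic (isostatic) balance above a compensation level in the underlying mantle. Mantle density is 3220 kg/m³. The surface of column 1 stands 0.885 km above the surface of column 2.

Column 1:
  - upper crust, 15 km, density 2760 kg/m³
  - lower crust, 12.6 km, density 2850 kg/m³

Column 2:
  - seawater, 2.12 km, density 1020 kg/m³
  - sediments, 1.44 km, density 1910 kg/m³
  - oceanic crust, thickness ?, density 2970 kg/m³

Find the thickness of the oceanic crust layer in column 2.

Take the compensation level at the base of the deeper column (depth z_c below the surface of column 1) and equate Σ ρ_i t_i down to z_c; mantle fills any gap and the z_c terms cancel.
Column 1: 15×2760 + 12.6×2850 + (z_c − 27.6)×3220
Column 2: 0.885×0 + 2.12×1020 + 1.44×1910 + x×2970 + (z_c − 0.885 − 3.56 − x)×3220
The z_c×3220 term appears on both sides and cancels. Collect the known terms of each column as K = Σ(ρt)_known − 3220 × (depth of known layers): K_1 = 77310 − 3220×27.6 = −11562; K_2 = 4912.8 − 3220×(0.885 + 3.56) = −9400.1.
Balance: K_1 = K_2 − x×(3220 − 2970), so x = (K_2 − K_1)/(3220 − 2970) = 2161.9/250 = 8.65 km.

8.65 km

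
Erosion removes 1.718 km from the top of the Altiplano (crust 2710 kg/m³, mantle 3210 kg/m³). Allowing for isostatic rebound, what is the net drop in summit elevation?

Rebound u = e ρ_c/ρ_m = 1.718 km × 2710/3210 = 1.45 km.
Net surface drop = e − u = 1.718 km − 1.45 km = e (ρ_m − ρ_c)/ρ_m = 0.268 km.

0.268 km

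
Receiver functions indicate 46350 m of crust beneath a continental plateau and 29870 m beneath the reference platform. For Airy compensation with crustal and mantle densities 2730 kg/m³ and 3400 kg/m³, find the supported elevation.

Excess crust Δ = 46350 m − 29870 m = 16480 m, split between elevation h and root r with h + r = Δ.
Airy balance ρ_c h = (ρ_m − ρ_c) r gives r = h ρ_c/(ρ_m − ρ_c), so h (1 + ρ_c/(ρ_m − ρ_c)) = Δ, i.e. h = Δ (ρ_m − ρ_c)/ρ_m.
h = 16480 m × 670/3400 = 3250 m.

3250 m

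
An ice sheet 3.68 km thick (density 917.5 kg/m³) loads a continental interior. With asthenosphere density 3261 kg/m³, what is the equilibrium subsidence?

1.04 km

Equating mass per unit area of the two columns: the ice load ρ_ice t is balanced by mantle displaced below, ρ_m s.
s = t ρ_ice / ρ_m = 3.68 km × 917.5/3261 = 1.04 km.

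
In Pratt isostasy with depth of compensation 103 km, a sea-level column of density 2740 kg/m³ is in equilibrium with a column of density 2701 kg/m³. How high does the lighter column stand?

ρ_ref D = ρ (D + h) → h = D (ρ_ref − ρ)/ρ.
h = 103 km × (2740 − 2701)/2701 = 1.49 km.

1.49 km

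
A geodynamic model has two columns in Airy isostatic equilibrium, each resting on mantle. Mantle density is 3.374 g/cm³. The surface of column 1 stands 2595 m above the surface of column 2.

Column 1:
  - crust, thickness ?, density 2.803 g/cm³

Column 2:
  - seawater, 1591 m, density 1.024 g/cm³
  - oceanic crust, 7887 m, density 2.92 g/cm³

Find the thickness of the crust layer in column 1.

Take the compensation level at the base of the deeper column (depth z_c below the surface of column 1) and equate Σ ρ_i t_i down to z_c; mantle fills any gap and the z_c terms cancel.
Column 1: x×2.803 + (z_c − 0 − x)×3.374
Column 2: 2595×0 + 1591×1.024 + 7887×2.92 + (z_c − 2595 − 9478)×3.374
The z_c×3.374 term appears on both sides and cancels. Collect the known terms of each column as K = Σ(ρt)_known − 3.374 × (depth of known layers): K_1 = 0 − 3.374×0 = 0; K_2 = 24659.224 − 3.374×(2595 + 9478) = −16075.078.
Balance: K_1 − x×(3.374 − 2.803) = K_2, so x = (K_1 − K_2)/(3.374 − 2.803) = 16075.1/0.571 = 28200 m.

28200 m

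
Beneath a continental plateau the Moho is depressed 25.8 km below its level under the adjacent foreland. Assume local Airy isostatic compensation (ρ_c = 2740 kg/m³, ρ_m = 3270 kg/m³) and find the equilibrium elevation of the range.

4.99 km

For local isostatic compensation: ρ_c h = (ρ_m − ρ_c) r.
h = r (ρ_m − ρ_c) / ρ_c = 25.8 km × (3270 − 2740) / 2740 = 4.99 km.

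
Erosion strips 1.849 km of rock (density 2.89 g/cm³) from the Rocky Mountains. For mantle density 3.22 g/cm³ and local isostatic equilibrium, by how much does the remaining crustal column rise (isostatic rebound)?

Unloading: uplift u = e ρ_c/ρ_m = 1.849 km × 2.89/3.22 = 1.66 km.

1.66 km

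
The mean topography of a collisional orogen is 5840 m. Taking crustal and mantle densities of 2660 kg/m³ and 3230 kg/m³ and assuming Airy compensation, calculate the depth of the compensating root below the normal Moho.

27300 m

Isostatic balance requires: the weight of the topography is balanced by the buoyancy of the root, ρ_c h = (ρ_m − ρ_c) r.
r = h · ρ_c / (ρ_m − ρ_c) = 5840 m × 2660 / (3230 − 2660) = 27300 m.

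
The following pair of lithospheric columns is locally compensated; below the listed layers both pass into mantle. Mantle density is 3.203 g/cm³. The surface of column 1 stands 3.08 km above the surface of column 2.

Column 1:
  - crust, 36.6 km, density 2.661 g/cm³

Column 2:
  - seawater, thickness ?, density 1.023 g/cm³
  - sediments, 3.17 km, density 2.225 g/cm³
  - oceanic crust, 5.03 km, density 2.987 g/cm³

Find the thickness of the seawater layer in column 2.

2.65 km

Take the compensation level at the base of the deeper column (depth z_c below the surface of column 1) and equate Σ ρ_i t_i down to z_c; mantle fills any gap and the z_c terms cancel.
Column 1: 36.6×2.661 + (z_c − 36.6)×3.203
Column 2: 3.08×0 + x×1.023 + 3.17×2.225 + 5.03×2.987 + (z_c − 3.08 − 8.2 − x)×3.203
The z_c×3.203 term appears on both sides and cancels. Collect the known terms of each column as K = Σ(ρt)_known − 3.203 × (depth of known layers): K_1 = 97.3926 − 3.203×36.6 = −19.8372; K_2 = 22.07786 − 3.203×(3.08 + 8.2) = −14.05198.
Balance: K_1 = K_2 − x×(3.203 − 1.023), so x = (K_2 − K_1)/(3.203 − 1.023) = 5.78522/2.18 = 2.65 km.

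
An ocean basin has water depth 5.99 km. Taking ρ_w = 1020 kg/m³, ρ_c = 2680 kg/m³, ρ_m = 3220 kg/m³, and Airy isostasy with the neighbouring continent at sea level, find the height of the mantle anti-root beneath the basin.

Balancing pressure at the compensation depth: replacing crust with seawater at the top is compensated by replacing crust with mantle at the base: d (ρ_c − ρ_w) = a (ρ_m − ρ_c).
a = d (ρ_c − ρ_w)/(ρ_m − ρ_c) = 5.99 km × 1660/540 = 18.4 km.

18.4 km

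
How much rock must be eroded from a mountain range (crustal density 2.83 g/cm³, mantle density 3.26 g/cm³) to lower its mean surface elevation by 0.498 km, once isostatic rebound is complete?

3.78 km

Net drop Δ = e − u = e − e ρ_c/ρ_m = e (ρ_m − ρ_c)/ρ_m.
e = Δ ρ_m/(ρ_m − ρ_c) = 0.498 km × 3.26/0.43 = 3.78 km.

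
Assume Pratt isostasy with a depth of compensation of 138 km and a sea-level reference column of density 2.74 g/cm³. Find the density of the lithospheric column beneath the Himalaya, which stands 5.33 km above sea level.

Pratt balance: ρ_ref D = ρ (D + h).
ρ = ρ_ref D/(D + h) = 2.74 × 138 km/(138 km + 5.33 km) = 2.64 g/cm³.

2.64 g/cm³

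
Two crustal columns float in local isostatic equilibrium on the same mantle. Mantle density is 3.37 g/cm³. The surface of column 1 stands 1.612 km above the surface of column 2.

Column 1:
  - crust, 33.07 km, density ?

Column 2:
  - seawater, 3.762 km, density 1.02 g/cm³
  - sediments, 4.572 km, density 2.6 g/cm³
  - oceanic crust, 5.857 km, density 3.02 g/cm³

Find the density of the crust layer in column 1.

Take the compensation level at the base of the deeper column (depth z_c below the surface of column 1) and equate Σ ρ_i t_i down to z_c; mantle fills any gap and the z_c terms cancel.
Column 1: 33.07×ρ + (z_c − 33.07)×3.37
Column 2: 1.612×0 + 3.762×1.02 + 4.572×2.6 + 5.857×3.02 + (z_c − 1.612 − 14.191)×3.37
The z_c×3.37 term appears on both sides and cancels. Collect the known terms of each column as K = Σ(ρt)_known − 3.37 × (depth of known layers): K_1 = 0 − 3.37×33.07 = −111.4459; K_2 = 33.41258 − 3.37×(1.612 + 14.191) = −19.84353.
Balance: K_1 + 33.07×ρ = K_2, so ρ = (K_2 − K_1)/33.07 = 91.6024/33.07 = 2.77 g/cm³.

2.77 g/cm³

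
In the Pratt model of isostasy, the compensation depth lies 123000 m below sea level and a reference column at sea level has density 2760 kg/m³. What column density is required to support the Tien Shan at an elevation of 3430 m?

2690 kg/m³

Pratt balance: ρ_ref D = ρ (D + h).
ρ = ρ_ref D/(D + h) = 2760 × 123000 m/(123000 m + 3430 m) = 2690 kg/m³.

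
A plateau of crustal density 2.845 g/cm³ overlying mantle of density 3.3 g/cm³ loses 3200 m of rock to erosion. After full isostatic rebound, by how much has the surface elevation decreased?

441 m

Rebound u = e ρ_c/ρ_m = 3200 m × 2.845/3.3 = 2759 m.
Net surface drop = e − u = 3200 m − 2759 m = e (ρ_m − ρ_c)/ρ_m = 441 m.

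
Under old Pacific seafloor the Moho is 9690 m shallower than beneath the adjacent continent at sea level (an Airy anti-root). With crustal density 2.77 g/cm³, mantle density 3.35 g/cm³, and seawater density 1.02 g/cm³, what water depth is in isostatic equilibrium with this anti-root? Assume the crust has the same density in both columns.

3210 m

Replacing a thickness d of crust by seawater at the top must be balanced by replacing crust with mantle at the base: d (ρ_c − ρ_w) = a (ρ_m − ρ_c).
d = a (ρ_m − ρ_c)/(ρ_c − ρ_w) = 9690 m × 0.58/1.75 = 3210 m.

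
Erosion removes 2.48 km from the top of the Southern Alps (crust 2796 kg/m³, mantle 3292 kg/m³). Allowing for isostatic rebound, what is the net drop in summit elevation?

0.374 km

Rebound u = e ρ_c/ρ_m = 2.48 km × 2796/3292 = 2.106 km.
Net surface drop = e − u = 2.48 km − 2.106 km = e (ρ_m − ρ_c)/ρ_m = 0.374 km.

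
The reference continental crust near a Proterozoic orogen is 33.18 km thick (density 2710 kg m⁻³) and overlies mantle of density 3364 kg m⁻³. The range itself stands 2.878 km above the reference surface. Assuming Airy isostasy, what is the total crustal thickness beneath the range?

Root depth r = h ρ_c / (ρ_m − ρ_c) = 2.878 km × 2710 / 654 = 11.93 km.
Total thickness = T + h + r = 33.18 km + 2.878 km + 11.93 km = 48 km.

48 km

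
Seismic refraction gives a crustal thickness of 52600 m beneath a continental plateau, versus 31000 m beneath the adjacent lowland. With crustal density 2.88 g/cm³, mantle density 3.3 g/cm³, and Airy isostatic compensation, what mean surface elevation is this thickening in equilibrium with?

2750 m

Excess crust Δ = 52600 m − 31000 m = 21600 m, split between elevation h and root r with h + r = Δ.
Airy balance ρ_c h = (ρ_m − ρ_c) r gives r = h ρ_c/(ρ_m − ρ_c), so h (1 + ρ_c/(ρ_m − ρ_c)) = Δ, i.e. h = Δ (ρ_m − ρ_c)/ρ_m.
h = 21600 m × 0.42/3.3 = 2750 m.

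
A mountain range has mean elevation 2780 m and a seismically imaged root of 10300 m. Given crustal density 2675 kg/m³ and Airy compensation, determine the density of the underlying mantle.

Airy balance: ρ_c h = (ρ_m − ρ_c) r → ρ_m = ρ_c (1 + h/r).
ρ_m = 2675 × (1 + 2780 m/10300 m) = 3400 kg/m³.

3400 kg/m³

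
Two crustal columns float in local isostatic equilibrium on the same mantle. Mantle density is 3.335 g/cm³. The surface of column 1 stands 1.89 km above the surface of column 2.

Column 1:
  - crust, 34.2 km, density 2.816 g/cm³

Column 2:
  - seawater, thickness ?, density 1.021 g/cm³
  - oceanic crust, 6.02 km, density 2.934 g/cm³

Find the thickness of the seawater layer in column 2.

3.9 km

Take the compensation level at the base of the deeper column (depth z_c below the surface of column 1) and equate Σ ρ_i t_i down to z_c; mantle fills any gap and the z_c terms cancel.
Column 1: 34.2×2.816 + (z_c − 34.2)×3.335
Column 2: 1.89×0 + x×1.021 + 6.02×2.934 + (z_c − 1.89 − 6.02 − x)×3.335
The z_c×3.335 term appears on both sides and cancels. Collect the known terms of each column as K = Σ(ρt)_known − 3.335 × (depth of known layers): K_1 = 96.3072 − 3.335×34.2 = −17.7498; K_2 = 17.66268 − 3.335×(1.89 + 6.02) = −8.71717.
Balance: K_1 = K_2 − x×(3.335 − 1.021), so x = (K_2 − K_1)/(3.335 − 1.021) = 9.03263/2.314 = 3.9 km.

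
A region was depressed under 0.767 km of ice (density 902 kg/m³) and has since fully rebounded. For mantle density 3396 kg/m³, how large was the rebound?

Removing the load lets mantle flow back in; uplift u satisfies ρ_ice t = ρ_m u.
u = t ρ_ice/ρ_m = 0.767 km × 902/3396 = 0.204 km.

0.204 km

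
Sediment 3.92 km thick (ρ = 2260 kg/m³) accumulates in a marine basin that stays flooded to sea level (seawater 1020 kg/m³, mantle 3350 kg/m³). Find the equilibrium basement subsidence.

Submarine loading: the sediment displaces seawater, and the subsidence is in turn flooded, so s (ρ_m − ρ_w) = t (ρ_sed − ρ_w).
s = 3.92 km × (2260 − 1020) / (3350 − 1020) = 2.09 km.

2.09 km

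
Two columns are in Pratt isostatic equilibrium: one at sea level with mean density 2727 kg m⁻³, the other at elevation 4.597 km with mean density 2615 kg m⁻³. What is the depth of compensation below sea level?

107 km

ρ_ref D = ρ (D + h) → D (ρ_ref − ρ) = ρ h.
D = ρ h/(ρ_ref − ρ) = 2615 × 4.597 km/(2727 − 2615) = 107 km.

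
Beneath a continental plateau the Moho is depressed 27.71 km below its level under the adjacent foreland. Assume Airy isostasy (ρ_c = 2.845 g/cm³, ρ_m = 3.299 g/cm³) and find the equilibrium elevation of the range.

4.42 km

By Archimedes' principle applied to the lithosphere: ρ_c h = (ρ_m − ρ_c) r.
h = r (ρ_m − ρ_c) / ρ_c = 27.71 km × (3.299 − 2.845) / 2.845 = 4.42 km.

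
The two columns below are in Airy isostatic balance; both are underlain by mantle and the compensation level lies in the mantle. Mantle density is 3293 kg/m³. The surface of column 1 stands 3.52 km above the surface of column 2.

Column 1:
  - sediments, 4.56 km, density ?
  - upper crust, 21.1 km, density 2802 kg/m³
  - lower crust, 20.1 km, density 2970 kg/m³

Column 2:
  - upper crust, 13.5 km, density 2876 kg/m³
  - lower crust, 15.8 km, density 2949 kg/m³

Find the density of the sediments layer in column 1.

2020 kg/m³

Take the compensation level at the base of the deeper column (depth z_c below the surface of column 1) and equate Σ ρ_i t_i down to z_c; mantle fills any gap and the z_c terms cancel.
Column 1: 4.56×ρ + 21.1×2802 + 20.1×2970 + (z_c − 45.76)×3293
Column 2: 3.52×0 + 13.5×2876 + 15.8×2949 + (z_c − 3.52 − 29.3)×3293
The z_c×3293 term appears on both sides and cancels. Collect the known terms of each column as K = Σ(ρt)_known − 3293 × (depth of known layers): K_1 = 118819.2 − 3293×45.76 = −31868.48; K_2 = 85420.2 − 3293×(3.52 + 29.3) = −22656.06.
Balance: K_1 + 4.56×ρ = K_2, so ρ = (K_2 − K_1)/4.56 = 9212.42/4.56 = 2020 kg/m³.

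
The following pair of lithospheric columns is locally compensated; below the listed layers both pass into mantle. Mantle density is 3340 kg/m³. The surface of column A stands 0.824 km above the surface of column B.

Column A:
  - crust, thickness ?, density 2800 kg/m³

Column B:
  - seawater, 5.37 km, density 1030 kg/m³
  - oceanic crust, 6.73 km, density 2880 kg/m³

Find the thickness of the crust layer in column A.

Take the compensation level at the base of the deeper column (depth z_c below the surface of column A) and equate Σ ρ_i t_i down to z_c; mantle fills any gap and the z_c terms cancel.
Column A: x×2800 + (z_c − 0 − x)×3340
Column B: 0.824×0 + 5.37×1030 + 6.73×2880 + (z_c − 0.824 − 12.1)×3340
The z_c×3340 term appears on both sides and cancels. Collect the known terms of each column as K = Σ(ρt)_known − 3340 × (depth of known layers): K_A = 0 − 3340×0 = 0; K_B = 24913.5 − 3340×(0.824 + 12.1) = −18252.66.
Balance: K_A − x×(3340 − 2800) = K_B, so x = (K_A − K_B)/(3340 − 2800) = 18252.7/540 = 33.8 km.

33.8 km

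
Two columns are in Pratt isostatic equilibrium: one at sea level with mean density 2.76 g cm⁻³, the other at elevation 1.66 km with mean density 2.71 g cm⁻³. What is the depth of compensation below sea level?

ρ_ref D = ρ (D + h) → D (ρ_ref − ρ) = ρ h.
D = ρ h/(ρ_ref − ρ) = 2.71 × 1.66 km/(2.76 − 2.71) = 90 km.

90 km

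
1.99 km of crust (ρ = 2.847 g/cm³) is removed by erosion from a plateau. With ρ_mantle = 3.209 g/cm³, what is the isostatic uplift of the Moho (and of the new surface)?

1.77 km

Unloading: uplift u = e ρ_c/ρ_m = 1.99 km × 2.847/3.209 = 1.77 km.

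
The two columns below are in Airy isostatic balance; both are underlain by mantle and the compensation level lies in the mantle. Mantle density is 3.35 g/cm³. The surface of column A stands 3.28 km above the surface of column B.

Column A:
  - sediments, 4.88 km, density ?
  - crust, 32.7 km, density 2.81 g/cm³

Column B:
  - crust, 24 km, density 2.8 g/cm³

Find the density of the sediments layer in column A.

2.01 g/cm³

Take the compensation level at the base of the deeper column (depth z_c below the surface of column A) and equate Σ ρ_i t_i down to z_c; mantle fills any gap and the z_c terms cancel.
Column A: 4.88×ρ + 32.7×2.81 + (z_c − 37.58)×3.35
Column B: 3.28×0 + 24×2.8 + (z_c − 3.28 − 24)×3.35
The z_c×3.35 term appears on both sides and cancels. Collect the known terms of each column as K = Σ(ρt)_known − 3.35 × (depth of known layers): K_A = 91.887 − 3.35×37.58 = −34.006; K_B = 67.2 − 3.35×(3.28 + 24) = −24.188.
Balance: K_A + 4.88×ρ = K_B, so ρ = (K_B − K_A)/4.88 = 9.818/4.88 = 2.01 g/cm³.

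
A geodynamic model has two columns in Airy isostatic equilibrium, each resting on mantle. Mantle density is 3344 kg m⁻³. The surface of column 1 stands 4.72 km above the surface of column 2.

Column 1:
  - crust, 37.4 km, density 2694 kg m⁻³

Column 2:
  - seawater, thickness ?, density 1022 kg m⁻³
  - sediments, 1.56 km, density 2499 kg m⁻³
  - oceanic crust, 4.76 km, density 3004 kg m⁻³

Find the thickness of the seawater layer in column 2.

Take the compensation level at the base of the deeper column (depth z_c below the surface of column 1) and equate Σ ρ_i t_i down to z_c; mantle fills any gap and the z_c terms cancel.
Column 1: 37.4×2694 + (z_c − 37.4)×3344
Column 2: 4.72×0 + x×1022 + 1.56×2499 + 4.76×3004 + (z_c − 4.72 − 6.32 − x)×3344
The z_c×3344 term appears on both sides and cancels. Collect the known terms of each column as K = Σ(ρt)_known − 3344 × (depth of known layers): K_1 = 100755.6 − 3344×37.4 = −24310; K_2 = 18197.48 − 3344×(4.72 + 6.32) = −18720.28.
Balance: K_1 = K_2 − x×(3344 − 1022), so x = (K_2 − K_1)/(3344 − 1022) = 5589.72/2322 = 2.41 km.

2.41 km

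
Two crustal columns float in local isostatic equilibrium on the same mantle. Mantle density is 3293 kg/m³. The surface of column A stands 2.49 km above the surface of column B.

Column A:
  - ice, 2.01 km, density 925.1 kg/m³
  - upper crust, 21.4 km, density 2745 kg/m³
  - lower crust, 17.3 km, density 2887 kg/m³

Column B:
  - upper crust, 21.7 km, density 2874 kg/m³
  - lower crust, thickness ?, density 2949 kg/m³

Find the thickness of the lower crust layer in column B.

18.1 km

Take the compensation level at the base of the deeper column (depth z_c below the surface of column A) and equate Σ ρ_i t_i down to z_c; mantle fills any gap and the z_c terms cancel.
Column A: 2.01×925.1 + 21.4×2745 + 17.3×2887 + (z_c − 40.71)×3293
Column B: 2.49×0 + 21.7×2874 + x×2949 + (z_c − 2.49 − 21.7 − x)×3293
The z_c×3293 term appears on both sides and cancels. Collect the known terms of each column as K = Σ(ρt)_known − 3293 × (depth of known layers): K_A = 110547.551 − 3293×40.71 = −23510.479; K_B = 62365.8 − 3293×(2.49 + 21.7) = −17291.87.
Balance: K_A = K_B − x×(3293 − 2949), so x = (K_B − K_A)/(3293 − 2949) = 6218.61/344 = 18.1 km.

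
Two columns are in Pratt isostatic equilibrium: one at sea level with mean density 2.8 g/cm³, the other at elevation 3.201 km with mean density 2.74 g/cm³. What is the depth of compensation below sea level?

ρ_ref D = ρ (D + h) → D (ρ_ref − ρ) = ρ h.
D = ρ h/(ρ_ref − ρ) = 2.74 × 3.201 km/(2.8 − 2.74) = 146 km.

146 km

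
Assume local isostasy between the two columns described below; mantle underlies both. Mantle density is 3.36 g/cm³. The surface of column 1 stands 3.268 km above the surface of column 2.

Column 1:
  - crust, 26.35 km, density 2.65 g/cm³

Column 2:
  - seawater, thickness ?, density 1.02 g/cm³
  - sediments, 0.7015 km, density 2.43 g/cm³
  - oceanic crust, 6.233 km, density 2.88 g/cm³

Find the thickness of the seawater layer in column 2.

Take the compensation level at the base of the deeper column (depth z_c below the surface of column 1) and equate Σ ρ_i t_i down to z_c; mantle fills any gap and the z_c terms cancel.
Column 1: 26.35×2.65 + (z_c − 26.35)×3.36
Column 2: 3.268×0 + x×1.02 + 0.7015×2.43 + 6.233×2.88 + (z_c − 3.268 − 6.9345 − x)×3.36
The z_c×3.36 term appears on both sides and cancels. Collect the known terms of each column as K = Σ(ρt)_known − 3.36 × (depth of known layers): K_1 = 69.8275 − 3.36×26.35 = −18.7085; K_2 = 19.655685 − 3.36×(3.268 + 6.9345) = −14.624715.
Balance: K_1 = K_2 − x×(3.36 − 1.02), so x = (K_2 − K_1)/(3.36 − 1.02) = 4.08378/2.34 = 1.75 km.

1.75 km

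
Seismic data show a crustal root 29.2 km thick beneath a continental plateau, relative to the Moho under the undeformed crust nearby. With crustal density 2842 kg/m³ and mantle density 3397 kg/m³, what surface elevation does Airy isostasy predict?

By Archimedes' principle applied to the lithosphere: ρ_c h = (ρ_m − ρ_c) r.
h = r (ρ_m − ρ_c) / ρ_c = 29.2 km × (3397 − 2842) / 2842 = 5.7 km.

5.7 km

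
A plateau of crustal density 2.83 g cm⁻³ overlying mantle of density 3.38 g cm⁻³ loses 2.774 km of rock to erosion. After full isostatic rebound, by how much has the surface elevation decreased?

Rebound u = e ρ_c/ρ_m = 2.774 km × 2.83/3.38 = 2.323 km.
Net surface drop = e − u = 2.774 km − 2.323 km = e (ρ_m − ρ_c)/ρ_m = 0.451 km.

0.451 km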